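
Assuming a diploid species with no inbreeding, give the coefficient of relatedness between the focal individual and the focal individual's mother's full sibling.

0.25

Each parent–offspring link contributes a factor of 1/2, and independent paths through distinct common ancestors add.
Full aunt/uncle↔niece/nephew: two paths of length 3 through the shared grandparent pair: r = 2·(1/2)^3 = 1/4.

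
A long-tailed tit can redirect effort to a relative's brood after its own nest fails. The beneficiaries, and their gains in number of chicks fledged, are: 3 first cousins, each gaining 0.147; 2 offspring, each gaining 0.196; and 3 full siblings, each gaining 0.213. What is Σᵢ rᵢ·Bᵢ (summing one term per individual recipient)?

0.570625

r to a first cousin = 1/8 (first cousins share one grandparent pair — two paths of length 4: r = 2·(1/2)^4 = 1/8).
r to an offspring = 0.5 (one parent–offspring link: r = (1/2)^1 = 1/2).
r to a full sibling = 0.5 (full sibs share both parents — two paths of length 2: r = 2·(1/2)^2 = 1/2).
Summing one r·B term per recipient: 3·0.125·0.147 + 2·0.5·0.196 + 3·0.5·0.213 = 0.570625.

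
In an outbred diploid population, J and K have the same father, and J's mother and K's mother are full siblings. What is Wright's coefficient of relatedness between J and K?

Wright's path rule: contributions from independent ancestry routes add.
J and K are related in two ways: half-sibs through their shared father (r = 1/4) and first cousins through their mothers (r = 1/8).
r = 1/4 + 1/8 = 0.375.

0.375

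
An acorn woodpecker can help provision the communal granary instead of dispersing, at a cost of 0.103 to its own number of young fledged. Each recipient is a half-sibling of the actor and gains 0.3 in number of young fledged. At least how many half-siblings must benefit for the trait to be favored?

2

r to a half-sibling = 1/4 (half-sibs share one parent — one path of length 2: r = (1/2)^2 = 1/4).
Hamilton's rule: n·r·B > C  ⇒  n > C/(r·B) = 0.103/(0.25·0.3) = 1.373.
The smallest integer exceeding 1.373 is 2.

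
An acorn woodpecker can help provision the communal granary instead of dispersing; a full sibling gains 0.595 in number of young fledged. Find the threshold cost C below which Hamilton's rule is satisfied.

0.2975

r to a full sibling = 1/2 (full sibs share both parents — two paths of length 2: r = 2·(1/2)^2 = 1/2).
Hamilton's rule: n·r·B > C, so the trait is favored while C < n·r·B = 1·0.5·0.595 = 0.2975.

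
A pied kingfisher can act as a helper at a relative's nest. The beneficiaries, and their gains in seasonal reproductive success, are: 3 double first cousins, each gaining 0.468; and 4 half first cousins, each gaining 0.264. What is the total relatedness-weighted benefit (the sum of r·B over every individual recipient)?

r to a double first cousin = 0.25 (double first cousins share both grandparent pairs — four paths of length 4: r = 4·(1/2)^4 = 1/4).
r to a half first cousin = 0.0625 (half first cousins share one grandparent — one path of length 4: r = (1/2)^4 = 1/16).
Summing one r·B term per recipient: 3·0.25·0.468 + 4·0.0625·0.264 = 0.417.

0.417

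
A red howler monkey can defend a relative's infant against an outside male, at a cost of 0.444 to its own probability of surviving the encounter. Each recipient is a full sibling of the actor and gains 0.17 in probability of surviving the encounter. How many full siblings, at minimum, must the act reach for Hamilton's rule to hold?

6

r to a full sibling = 1/2 (full sibs share both parents — two paths of length 2: r = 2·(1/2)^2 = 1/2).
Hamilton's rule: n·r·B > C  ⇒  n > C/(r·B) = 0.444/(0.5·0.17) = 5.224.
The smallest integer exceeding 5.224 is 6.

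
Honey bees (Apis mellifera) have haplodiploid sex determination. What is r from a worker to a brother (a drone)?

Her haploid brother carries none of their father's genes and a random half of their mother's genome; that half matches the maternal half of her own genome with probability 1/2: r = 1/2 · 1/2 = 1/4.

0.25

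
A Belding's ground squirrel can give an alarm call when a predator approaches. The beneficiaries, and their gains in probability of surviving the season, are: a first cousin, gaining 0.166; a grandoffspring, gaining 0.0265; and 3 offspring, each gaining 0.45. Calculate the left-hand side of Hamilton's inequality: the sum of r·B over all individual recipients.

r to a first cousin = 0.125 (first cousins share one grandparent pair — two paths of length 4: r = 2·(1/2)^4 = 1/8).
r to a grandoffspring = 0.25 (two parent–offspring links: r = (1/2)^2 = 1/4).
r to an offspring = 1/2 (one parent–offspring link: r = (1/2)^1 = 1/2).
Summing one r·B term per recipient: 1·0.125·0.166 + 1·0.25·0.0265 + 3·0.5·0.45 = 0.702375.

0.702375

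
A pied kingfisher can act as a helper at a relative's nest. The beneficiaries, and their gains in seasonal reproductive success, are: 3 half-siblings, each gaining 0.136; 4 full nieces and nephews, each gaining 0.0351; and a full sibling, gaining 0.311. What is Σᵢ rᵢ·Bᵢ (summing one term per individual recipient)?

0.2926

r to a half-sibling = 1/4 (half-sibs share one parent — one path of length 2: r = (1/2)^2 = 1/4).
r to a full niece or nephew = 1/4 (full aunt/uncle↔niece/nephew: two paths of length 3 through the shared grandparent pair: r = 2·(1/2)^3 = 1/4).
r to a full sibling = 0.5 (full sibs share both parents — two paths of length 2: r = 2·(1/2)^2 = 1/2).
Summing one r·B term per recipient: 3·0.25·0.136 + 4·0.25·0.0351 + 1·0.5·0.311 = 0.2926.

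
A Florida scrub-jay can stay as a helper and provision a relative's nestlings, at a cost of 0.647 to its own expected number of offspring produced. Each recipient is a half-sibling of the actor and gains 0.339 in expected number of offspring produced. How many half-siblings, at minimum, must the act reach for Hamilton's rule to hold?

8

r to a half-sibling = 0.25 (half-sibs share one parent — one path of length 2: r = (1/2)^2 = 1/4).
Hamilton's rule: n·r·B > C  ⇒  n > C/(r·B) = 0.647/(0.25·0.339) = 7.634.
The smallest integer exceeding 7.634 is 8.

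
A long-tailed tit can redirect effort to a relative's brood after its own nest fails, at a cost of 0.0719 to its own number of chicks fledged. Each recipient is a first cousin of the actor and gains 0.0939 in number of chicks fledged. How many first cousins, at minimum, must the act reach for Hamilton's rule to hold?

7

r to a first cousin = 0.125 (first cousins share one grandparent pair — two paths of length 4: r = 2·(1/2)^4 = 1/8).
Hamilton's rule: n·r·B > C  ⇒  n > C/(r·B) = 0.0719/(0.125·0.0939) = 6.126.
The smallest integer exceeding 6.126 is 7.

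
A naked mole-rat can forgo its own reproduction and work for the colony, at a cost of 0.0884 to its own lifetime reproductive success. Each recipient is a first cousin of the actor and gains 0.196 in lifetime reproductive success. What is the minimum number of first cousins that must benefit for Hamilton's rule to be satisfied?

4

r to a first cousin = 1/8 (first cousins share one grandparent pair — two paths of length 4: r = 2·(1/2)^4 = 1/8).
Hamilton's rule: n·r·B > C  ⇒  n > C/(r·B) = 0.0884/(0.125·0.196) = 3.608.
The smallest integer exceeding 3.608 is 4.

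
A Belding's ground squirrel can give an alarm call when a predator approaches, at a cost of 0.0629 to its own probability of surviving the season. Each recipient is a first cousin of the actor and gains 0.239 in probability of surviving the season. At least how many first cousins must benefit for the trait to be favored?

3

r to a first cousin = 1/8 (first cousins share one grandparent pair — two paths of length 4: r = 2·(1/2)^4 = 1/8).
Hamilton's rule: n·r·B > C  ⇒  n > C/(r·B) = 0.0629/(0.125·0.239) = 2.105.
The smallest integer exceeding 2.105 is 3.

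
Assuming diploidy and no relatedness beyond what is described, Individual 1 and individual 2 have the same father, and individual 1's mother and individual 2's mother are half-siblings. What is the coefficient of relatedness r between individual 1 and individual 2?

Wright's path rule: contributions from independent ancestry routes add.
Individual 1 and individual 2 are related in two ways: half-sibs through their shared father (r = 1/4) and half first cousins through their mothers (r = 1/16).
r = 1/4 + 1/16 = 0.3125.

0.3125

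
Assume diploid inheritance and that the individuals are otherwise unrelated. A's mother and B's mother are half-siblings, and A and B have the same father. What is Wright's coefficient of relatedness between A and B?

Relatedness sums over independent paths through distinct common ancestors.
A and B are related in two ways: half first cousins through their mothers (r = 1/16) and half-sibs through their shared father (r = 1/4).
r = 1/16 + 1/4 = 5/16 = 0.3125.

0.3125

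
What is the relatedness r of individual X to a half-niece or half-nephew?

0.125

Half-aunt/uncle↔niece/nephew: one path of length 3: r = (1/2)^3 = 1/8.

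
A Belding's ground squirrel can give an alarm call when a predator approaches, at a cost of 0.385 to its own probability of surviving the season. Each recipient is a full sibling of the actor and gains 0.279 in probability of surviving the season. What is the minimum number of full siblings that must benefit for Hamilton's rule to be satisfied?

3

r to a full sibling = 0.5 (full sibs share both parents — two paths of length 2: r = 2·(1/2)^2 = 1/2).
Hamilton's rule: n·r·B > C  ⇒  n > C/(r·B) = 0.385/(0.5·0.279) = 2.76.
The smallest integer exceeding 2.76 is 3.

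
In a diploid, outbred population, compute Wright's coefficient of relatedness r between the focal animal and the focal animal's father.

Each parent–offspring link contributes a factor of 1/2, and independent paths through distinct common ancestors add.
One parent–offspring link: r = (1/2)^1 = 1/2.

0.5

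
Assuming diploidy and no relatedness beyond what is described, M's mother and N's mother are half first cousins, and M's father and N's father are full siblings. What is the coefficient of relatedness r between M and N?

With two independent routes of shared ancestry, r is the sum of the two contributions.
M and N are related in two ways: half second cousins through their mothers (r = 1/64) and first cousins through their fathers (r = 1/8).
r = 1/64 + 1/8 = 9/64 = 0.140625.

0.140625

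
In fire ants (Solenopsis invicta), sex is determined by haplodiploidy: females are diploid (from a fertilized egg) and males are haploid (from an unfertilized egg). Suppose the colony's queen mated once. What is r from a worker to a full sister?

0.75

Haplodiploid full sisters inherit their father's entire haploid genome identically (contributing 1/2) and on average half of their mother's contribution (1/2 · 1/2 = 1/4); r = 1/2 + 1/4 = 3/4.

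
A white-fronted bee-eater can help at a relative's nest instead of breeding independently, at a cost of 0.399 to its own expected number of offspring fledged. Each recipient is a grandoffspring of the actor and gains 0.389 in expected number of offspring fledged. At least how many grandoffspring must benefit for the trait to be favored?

5

r to a grandoffspring = 0.25 (two parent–offspring links: r = (1/2)^2 = 1/4).
Hamilton's rule: n·r·B > C  ⇒  n > C/(r·B) = 0.399/(0.25·0.389) = 4.103.
The smallest integer exceeding 4.103 is 5.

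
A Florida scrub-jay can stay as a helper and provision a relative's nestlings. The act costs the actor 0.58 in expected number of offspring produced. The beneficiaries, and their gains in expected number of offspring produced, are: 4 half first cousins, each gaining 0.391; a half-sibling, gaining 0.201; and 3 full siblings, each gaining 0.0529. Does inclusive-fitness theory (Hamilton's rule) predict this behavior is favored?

No

Hamilton's rule: the trait is favored when the sum of r·B over every recipient exceeds the actor's cost C.
r to a half first cousin = 1/16 (half first cousins share one grandparent — one path of length 4: r = (1/2)^4 = 1/16).
r to a half-sibling = 1/4 (half-sibs share one parent — one path of length 2: r = (1/2)^2 = 1/4).
r to a full sibling = 0.5 (full sibs share both parents — two paths of length 2: r = 2·(1/2)^2 = 1/2).
Summing one r·B term per recipient: 4·0.0625·0.391 + 1·0.25·0.201 + 3·0.5·0.0529 = 0.22735.
0.22735 < 0.58: the indirect benefit is less than the cost.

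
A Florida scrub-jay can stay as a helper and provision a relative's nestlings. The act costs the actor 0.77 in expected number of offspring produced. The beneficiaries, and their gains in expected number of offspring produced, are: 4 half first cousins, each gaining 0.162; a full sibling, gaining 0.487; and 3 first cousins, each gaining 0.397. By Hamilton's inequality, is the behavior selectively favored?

Hamilton's rule: the trait is favored when the sum of r·B over every recipient exceeds the actor's cost C.
r to a half first cousin = 0.0625 (half first cousins share one grandparent — one path of length 4: r = (1/2)^4 = 1/16).
r to a full sibling = 1/2 (full sibs share both parents — two paths of length 2: r = 2·(1/2)^2 = 1/2).
r to a first cousin = 1/8 (first cousins share one grandparent pair — two paths of length 4: r = 2·(1/2)^4 = 1/8).
Summing one r·B term per recipient: 4·0.0625·0.162 + 1·0.5·0.487 + 3·0.125·0.397 = 0.432875.
0.432875 < 0.77: the indirect benefit is less than the cost.

No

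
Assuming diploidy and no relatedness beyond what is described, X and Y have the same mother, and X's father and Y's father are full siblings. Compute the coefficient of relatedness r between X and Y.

0.375

Independent pedigree routes through distinct common ancestors add.
X and Y are related in two ways: half-sibs through their shared mother (r = 1/4) and first cousins through their fathers (r = 1/8).
r = 1/4 + 1/8 = 0.375.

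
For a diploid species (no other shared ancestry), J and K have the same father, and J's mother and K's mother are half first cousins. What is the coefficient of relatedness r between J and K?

0.265625

Independent pedigree routes through distinct common ancestors add.
J and K are related in two ways: half-sibs through their shared father (r = 1/4) and half second cousins through their mothers (r = 1/64).
r = 1/4 + 1/64 = 17/64 = 0.265625.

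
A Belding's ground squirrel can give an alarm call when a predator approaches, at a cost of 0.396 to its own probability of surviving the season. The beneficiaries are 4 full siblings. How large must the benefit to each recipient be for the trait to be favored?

r to a full sibling = 1/2 (full sibs share both parents — two paths of length 2: r = 2·(1/2)^2 = 1/2).
Hamilton's rule with n recipients of equal r: n·r·B > C, so B > C/(n·r) = 0.396/(4·0.5) = 0.198.

0.198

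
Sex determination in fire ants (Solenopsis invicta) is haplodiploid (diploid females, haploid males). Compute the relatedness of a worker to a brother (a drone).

0.25

Her haploid brother carries none of their father's genes and a random half of their mother's genome; that half matches the maternal half of her own genome with probability 1/2: r = 1/2 · 1/2 = 1/4.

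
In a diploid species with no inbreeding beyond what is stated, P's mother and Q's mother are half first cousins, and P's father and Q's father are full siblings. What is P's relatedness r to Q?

0.140625

With two independent routes of shared ancestry, r is the sum of the two contributions.
P and Q are related in two ways: half second cousins through their mothers (r = 1/64) and first cousins through their fathers (r = 1/8).
r = 1/64 + 1/8 = 9/64 = 0.140625.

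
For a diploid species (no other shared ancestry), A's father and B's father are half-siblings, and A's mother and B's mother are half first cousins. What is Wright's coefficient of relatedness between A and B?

0.078125

Wright's path rule: contributions from independent ancestry routes add.
A and B are related in two ways: half first cousins through their fathers (r = 1/16) and half second cousins through their mothers (r = 1/64).
r = 1/16 + 1/64 = 5/64 = 0.078125.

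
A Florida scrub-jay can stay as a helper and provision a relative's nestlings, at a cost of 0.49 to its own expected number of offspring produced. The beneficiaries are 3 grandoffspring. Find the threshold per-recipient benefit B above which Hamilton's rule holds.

0.6533

r to a grandoffspring = 0.25 (two parent–offspring links: r = (1/2)^2 = 1/4).
Hamilton's rule with n recipients of equal r: n·r·B > C, so B > C/(n·r) = 0.49/(3·0.25) = 0.6533.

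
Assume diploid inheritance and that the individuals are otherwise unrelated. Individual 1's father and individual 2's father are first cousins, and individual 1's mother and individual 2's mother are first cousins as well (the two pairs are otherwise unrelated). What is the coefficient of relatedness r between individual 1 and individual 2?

0.0625

With two independent routes of shared ancestry, r is the sum of the two contributions.
Individual 1 and individual 2 are related in two ways: second cousins through their fathers (r = 1/32) and second cousins through their mothers (r = 1/32).
r = 1/32 + 1/32 = 1/16 = 0.0625.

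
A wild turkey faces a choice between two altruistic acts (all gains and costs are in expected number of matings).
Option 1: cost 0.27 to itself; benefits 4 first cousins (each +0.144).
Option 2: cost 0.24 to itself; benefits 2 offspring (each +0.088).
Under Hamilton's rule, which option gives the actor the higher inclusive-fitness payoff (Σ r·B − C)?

Option 1: r to a first cousin = 0.125.
Option 1: Σ r·B − C = (4·0.125·0.144) − 0.27 = -0.198.
Option 2: r to an offspring = 0.5.
Option 2: Σ r·B − C = (2·0.5·0.088) − 0.24 = -0.152.
Option 2 has the higher net inclusive-fitness payoff.

Option 2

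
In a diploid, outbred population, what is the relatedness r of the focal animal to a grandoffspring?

Each parent–offspring link contributes a factor of 1/2, and independent paths through distinct common ancestors add.
Two parent–offspring links: r = (1/2)^2 = 1/4.

0.25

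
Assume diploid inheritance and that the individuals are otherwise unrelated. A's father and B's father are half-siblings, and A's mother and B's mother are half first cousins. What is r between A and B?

Independent pedigree routes through distinct common ancestors add.
A and B are related in two ways: half first cousins through their fathers (r = 1/16) and half second cousins through their mothers (r = 1/64).
r = 1/16 + 1/64 = 0.078125.

0.078125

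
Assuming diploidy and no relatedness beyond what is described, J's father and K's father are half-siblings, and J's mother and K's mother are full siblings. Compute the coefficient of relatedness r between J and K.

0.1875

With two independent routes of shared ancestry, r is the sum of the two contributions.
J and K are related in two ways: half first cousins through their fathers (r = 1/16) and first cousins through their mothers (r = 1/8).
r = 1/16 + 1/8 = 3/16 = 0.1875.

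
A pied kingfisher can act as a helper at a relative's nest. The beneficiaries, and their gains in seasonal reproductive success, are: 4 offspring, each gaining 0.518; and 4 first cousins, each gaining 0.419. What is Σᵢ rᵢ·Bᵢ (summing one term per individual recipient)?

1.2455

r to an offspring = 1/2 (one parent–offspring link: r = (1/2)^1 = 1/2).
r to a first cousin = 0.125 (first cousins share one grandparent pair — two paths of length 4: r = 2·(1/2)^4 = 1/8).
Summing one r·B term per recipient: 4·0.5·0.518 + 4·0.125·0.419 = 1.2455.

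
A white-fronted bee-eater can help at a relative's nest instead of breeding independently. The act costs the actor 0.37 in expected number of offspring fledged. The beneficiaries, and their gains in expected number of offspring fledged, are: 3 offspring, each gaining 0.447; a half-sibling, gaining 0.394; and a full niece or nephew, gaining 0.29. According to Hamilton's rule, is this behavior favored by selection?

Yes

Hamilton's rule: the trait is favored when the sum of r·B over every recipient exceeds the actor's cost C.
r to an offspring = 0.5 (one parent–offspring link: r = (1/2)^1 = 1/2).
r to a half-sibling = 1/4 (half-sibs share one parent — one path of length 2: r = (1/2)^2 = 1/4).
r to a full niece or nephew = 1/4 (full aunt/uncle↔niece/nephew: two paths of length 3 through the shared grandparent pair: r = 2·(1/2)^3 = 1/4).
Summing one r·B term per recipient: 3·0.5·0.447 + 1·0.25·0.394 + 1·0.25·0.29 = 0.8415.
0.8415 > 0.37: the indirect benefit exceeds the cost.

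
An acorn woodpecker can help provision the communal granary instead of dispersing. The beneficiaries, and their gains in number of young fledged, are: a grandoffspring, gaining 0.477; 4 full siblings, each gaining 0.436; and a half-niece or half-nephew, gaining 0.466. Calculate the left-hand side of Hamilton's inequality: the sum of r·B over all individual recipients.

1.0495

r to a grandoffspring = 0.25 (two parent–offspring links: r = (1/2)^2 = 1/4).
r to a full sibling = 1/2 (full sibs share both parents — two paths of length 2: r = 2·(1/2)^2 = 1/2).
r to a half-niece or half-nephew = 1/8 (half-aunt/uncle↔niece/nephew: one path of length 3: r = (1/2)^3 = 1/8).
Summing one r·B term per recipient: 1·0.25·0.477 + 4·0.5·0.436 + 1·0.125·0.466 = 1.0495.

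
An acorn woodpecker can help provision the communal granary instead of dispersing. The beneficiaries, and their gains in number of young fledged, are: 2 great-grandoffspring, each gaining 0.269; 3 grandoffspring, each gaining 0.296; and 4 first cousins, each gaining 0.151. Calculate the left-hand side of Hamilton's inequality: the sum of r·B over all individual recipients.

0.36475

r to a great-grandoffspring = 1/8 (three parent–offspring links: r = (1/2)^3 = 1/8).
r to a grandoffspring = 1/4 (two parent–offspring links: r = (1/2)^2 = 1/4).
r to a first cousin = 1/8 (first cousins share one grandparent pair — two paths of length 4: r = 2·(1/2)^4 = 1/8).
Summing one r·B term per recipient: 2·0.125·0.269 + 3·0.25·0.296 + 4·0.125·0.151 = 0.36475.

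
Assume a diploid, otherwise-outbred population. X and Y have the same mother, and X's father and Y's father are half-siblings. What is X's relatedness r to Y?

0.3125

With two independent routes of shared ancestry, r is the sum of the two contributions.
X and Y are related in two ways: half-sibs through their shared mother (r = 1/4) and half first cousins through their fathers (r = 1/16).
r = 1/4 + 1/16 = 5/16 = 0.3125.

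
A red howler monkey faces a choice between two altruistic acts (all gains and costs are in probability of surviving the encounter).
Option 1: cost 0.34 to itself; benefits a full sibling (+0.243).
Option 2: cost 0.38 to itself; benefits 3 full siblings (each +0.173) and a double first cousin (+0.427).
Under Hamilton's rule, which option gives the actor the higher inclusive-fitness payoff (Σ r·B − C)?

Option 1: r to a full sibling = 0.5.
Option 1: Σ r·B − C = (1·0.5·0.243) − 0.34 = -0.2185.
Option 2: r to a full sibling = 0.5.
Option 2: r to a double first cousin = 0.25.
Option 2: Σ r·B − C = (3·0.5·0.173 + 1·0.25·0.427) − 0.38 = -0.01375.
Option 2 has the higher net inclusive-fitness payoff.

Option 2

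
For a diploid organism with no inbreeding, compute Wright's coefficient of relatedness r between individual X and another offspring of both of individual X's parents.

0.5

Each parent–offspring link contributes a factor of 1/2, and independent paths through distinct common ancestors add.
Full sibs share both parents — two paths of length 2: r = 2·(1/2)^2 = 1/2.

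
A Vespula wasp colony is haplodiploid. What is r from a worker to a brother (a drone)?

0.25

Her haploid brother carries none of their father's genes and a random half of their mother's genome; that half matches the maternal half of her own genome with probability 1/2: r = 1/2 · 1/2 = 1/4.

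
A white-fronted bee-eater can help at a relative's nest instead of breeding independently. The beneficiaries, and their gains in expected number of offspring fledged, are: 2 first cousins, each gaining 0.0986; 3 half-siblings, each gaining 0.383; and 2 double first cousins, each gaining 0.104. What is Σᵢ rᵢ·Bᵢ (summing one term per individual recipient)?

0.3639

r to a first cousin = 0.125 (first cousins share one grandparent pair — two paths of length 4: r = 2·(1/2)^4 = 1/8).
r to a half-sibling = 0.25 (half-sibs share one parent — one path of length 2: r = (1/2)^2 = 1/4).
r to a double first cousin = 1/4 (double first cousins share both grandparent pairs — four paths of length 4: r = 4·(1/2)^4 = 1/4).
Summing one r·B term per recipient: 2·0.125·0.0986 + 3·0.25·0.383 + 2·0.25·0.104 = 0.3639.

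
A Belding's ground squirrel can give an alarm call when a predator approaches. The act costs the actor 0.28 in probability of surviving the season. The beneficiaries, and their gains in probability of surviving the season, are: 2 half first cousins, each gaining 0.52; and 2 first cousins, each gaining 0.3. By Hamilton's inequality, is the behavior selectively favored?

Hamilton's rule: the trait is favored when the sum of r·B over every recipient exceeds the actor's cost C.
r to a half first cousin = 1/16 (half first cousins share one grandparent — one path of length 4: r = (1/2)^4 = 1/16).
r to a first cousin = 1/8 (first cousins share one grandparent pair — two paths of length 4: r = 2·(1/2)^4 = 1/8).
Summing one r·B term per recipient: 2·0.0625·0.52 + 2·0.125·0.3 = 0.14.
0.14 < 0.28: the indirect benefit is less than the cost.

No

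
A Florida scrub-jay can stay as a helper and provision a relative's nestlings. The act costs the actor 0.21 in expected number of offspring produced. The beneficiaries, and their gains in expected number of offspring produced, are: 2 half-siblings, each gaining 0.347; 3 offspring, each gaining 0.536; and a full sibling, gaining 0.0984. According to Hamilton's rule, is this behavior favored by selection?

Hamilton's rule: the trait is favored when the sum of r·B over every recipient exceeds the actor's cost C.
r to a half-sibling = 1/4 (half-sibs share one parent — one path of length 2: r = (1/2)^2 = 1/4).
r to an offspring = 1/2 (one parent–offspring link: r = (1/2)^1 = 1/2).
r to a full sibling = 0.5 (full sibs share both parents — two paths of length 2: r = 2·(1/2)^2 = 1/2).
Summing one r·B term per recipient: 2·0.25·0.347 + 3·0.5·0.536 + 1·0.5·0.0984 = 1.0267.
1.0267 > 0.21: the indirect benefit exceeds the cost.

Yes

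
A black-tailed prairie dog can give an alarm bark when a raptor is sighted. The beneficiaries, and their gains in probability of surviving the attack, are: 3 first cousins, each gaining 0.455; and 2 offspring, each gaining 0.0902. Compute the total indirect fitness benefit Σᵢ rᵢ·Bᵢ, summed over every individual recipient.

0.260825

r to a first cousin = 1/8 (first cousins share one grandparent pair — two paths of length 4: r = 2·(1/2)^4 = 1/8).
r to an offspring = 1/2 (one parent–offspring link: r = (1/2)^1 = 1/2).
Summing one r·B term per recipient: 3·0.125·0.455 + 2·0.5·0.0902 = 0.260825.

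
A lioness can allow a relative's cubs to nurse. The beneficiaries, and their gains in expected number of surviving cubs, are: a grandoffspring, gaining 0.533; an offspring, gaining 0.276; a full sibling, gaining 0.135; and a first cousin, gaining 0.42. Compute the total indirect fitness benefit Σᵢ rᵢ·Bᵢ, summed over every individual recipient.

0.39125

r to a grandoffspring = 1/4 (two parent–offspring links: r = (1/2)^2 = 1/4).
r to an offspring = 1/2 (one parent–offspring link: r = (1/2)^1 = 1/2).
r to a full sibling = 1/2 (full sibs share both parents — two paths of length 2: r = 2·(1/2)^2 = 1/2).
r to a first cousin = 0.125 (first cousins share one grandparent pair — two paths of length 4: r = 2·(1/2)^4 = 1/8).
Summing one r·B term per recipient: 1·0.25·0.533 + 1·0.5·0.276 + 1·0.5·0.135 + 1·0.125·0.42 = 0.39125.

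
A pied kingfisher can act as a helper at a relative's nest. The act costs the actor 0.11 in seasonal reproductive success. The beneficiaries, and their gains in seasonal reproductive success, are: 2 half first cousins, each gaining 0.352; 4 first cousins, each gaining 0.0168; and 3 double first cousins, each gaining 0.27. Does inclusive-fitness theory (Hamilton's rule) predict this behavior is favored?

Hamilton's rule: the trait is favored when the sum of r·B over every recipient exceeds the actor's cost C.
r to a half first cousin = 1/16 (half first cousins share one grandparent — one path of length 4: r = (1/2)^4 = 1/16).
r to a first cousin = 1/8 (first cousins share one grandparent pair — two paths of length 4: r = 2·(1/2)^4 = 1/8).
r to a double first cousin = 1/4 (double first cousins share both grandparent pairs — four paths of length 4: r = 4·(1/2)^4 = 1/4).
Summing one r·B term per recipient: 2·0.0625·0.352 + 4·0.125·0.0168 + 3·0.25·0.27 = 0.2549.
0.2549 > 0.11: the indirect benefit exceeds the cost.

Yes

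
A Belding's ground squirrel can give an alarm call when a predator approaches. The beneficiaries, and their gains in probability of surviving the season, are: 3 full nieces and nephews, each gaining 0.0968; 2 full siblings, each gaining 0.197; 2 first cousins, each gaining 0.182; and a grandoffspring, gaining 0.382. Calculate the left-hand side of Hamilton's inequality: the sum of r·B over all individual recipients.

0.4106

r to a full niece or nephew = 0.25 (full aunt/uncle↔niece/nephew: two paths of length 3 through the shared grandparent pair: r = 2·(1/2)^3 = 1/4).
r to a full sibling = 0.5 (full sibs share both parents — two paths of length 2: r = 2·(1/2)^2 = 1/2).
r to a first cousin = 1/8 (first cousins share one grandparent pair — two paths of length 4: r = 2·(1/2)^4 = 1/8).
r to a grandoffspring = 0.25 (two parent–offspring links: r = (1/2)^2 = 1/4).
Summing one r·B term per recipient: 3·0.25·0.0968 + 2·0.5·0.197 + 2·0.125·0.182 + 1·0.25·0.382 = 0.4106.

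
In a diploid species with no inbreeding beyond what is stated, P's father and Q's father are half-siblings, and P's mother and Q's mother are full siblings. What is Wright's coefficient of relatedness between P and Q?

With two independent routes of shared ancestry, r is the sum of the two contributions.
P and Q are related in two ways: half first cousins through their fathers (r = 1/16) and first cousins through their mothers (r = 1/8).
r = 1/16 + 1/8 = 3/16 = 0.1875.

0.1875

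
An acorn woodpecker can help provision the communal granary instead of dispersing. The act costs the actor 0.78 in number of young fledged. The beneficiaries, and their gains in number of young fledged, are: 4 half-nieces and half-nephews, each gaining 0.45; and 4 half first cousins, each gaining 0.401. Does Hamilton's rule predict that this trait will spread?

Hamilton's rule: the trait is favored when the sum of r·B over every recipient exceeds the actor's cost C.
r to a half-niece or half-nephew = 0.125 (half-aunt/uncle↔niece/nephew: one path of length 3: r = (1/2)^3 = 1/8).
r to a half first cousin = 0.0625 (half first cousins share one grandparent — one path of length 4: r = (1/2)^4 = 1/16).
Summing one r·B term per recipient: 4·0.125·0.45 + 4·0.0625·0.401 = 0.32525.
0.32525 < 0.78: the indirect benefit is less than the cost.

No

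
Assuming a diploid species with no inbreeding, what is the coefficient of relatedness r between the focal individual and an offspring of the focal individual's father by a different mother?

Each parent–offspring link contributes a factor of 1/2, and independent paths through distinct common ancestors add.
Half-sibs share one parent — one path of length 2: r = (1/2)^2 = 1/4.

0.25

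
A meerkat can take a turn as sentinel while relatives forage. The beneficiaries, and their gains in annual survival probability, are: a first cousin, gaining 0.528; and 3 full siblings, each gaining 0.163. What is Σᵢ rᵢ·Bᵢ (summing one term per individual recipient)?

r to a first cousin = 0.125 (first cousins share one grandparent pair — two paths of length 4: r = 2·(1/2)^4 = 1/8).
r to a full sibling = 1/2 (full sibs share both parents — two paths of length 2: r = 2·(1/2)^2 = 1/2).
Summing one r·B term per recipient: 1·0.125·0.528 + 3·0.5·0.163 = 0.3105.

0.3105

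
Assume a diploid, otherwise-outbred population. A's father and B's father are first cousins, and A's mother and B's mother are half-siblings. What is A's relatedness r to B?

0.09375

With two independent routes of shared ancestry, r is the sum of the two contributions.
A and B are related in two ways: second cousins through their fathers (r = 1/32) and half first cousins through their mothers (r = 1/16).
r = 1/32 + 1/16 = 3/32 = 0.09375.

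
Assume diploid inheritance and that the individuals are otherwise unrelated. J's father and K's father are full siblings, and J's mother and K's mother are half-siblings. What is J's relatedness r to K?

0.1875

Relatedness sums over independent paths through distinct common ancestors.
J and K are related in two ways: first cousins through their fathers (r = 1/8) and half first cousins through their mothers (r = 1/16).
r = 1/8 + 1/16 = 0.1875.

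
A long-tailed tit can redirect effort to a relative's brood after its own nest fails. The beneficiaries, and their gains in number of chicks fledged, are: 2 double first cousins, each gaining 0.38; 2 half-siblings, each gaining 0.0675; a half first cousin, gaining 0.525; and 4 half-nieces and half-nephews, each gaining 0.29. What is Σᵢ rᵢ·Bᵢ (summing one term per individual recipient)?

0.4015625

r to a double first cousin = 0.25 (double first cousins share both grandparent pairs — four paths of length 4: r = 4·(1/2)^4 = 1/4).
r to a half-sibling = 1/4 (half-sibs share one parent — one path of length 2: r = (1/2)^2 = 1/4).
r to a half first cousin = 1/16 (half first cousins share one grandparent — one path of length 4: r = (1/2)^4 = 1/16).
r to a half-niece or half-nephew = 0.125 (half-aunt/uncle↔niece/nephew: one path of length 3: r = (1/2)^3 = 1/8).
Summing one r·B term per recipient: 2·0.25·0.38 + 2·0.25·0.0675 + 1·0.0625·0.525 + 4·0.125·0.29 = 0.4015625.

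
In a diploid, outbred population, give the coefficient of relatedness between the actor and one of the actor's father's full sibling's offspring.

Each parent–offspring link contributes a factor of 1/2, and independent paths through distinct common ancestors add.
First cousins share one grandparent pair — two paths of length 4: r = 2·(1/2)^4 = 1/8.

0.125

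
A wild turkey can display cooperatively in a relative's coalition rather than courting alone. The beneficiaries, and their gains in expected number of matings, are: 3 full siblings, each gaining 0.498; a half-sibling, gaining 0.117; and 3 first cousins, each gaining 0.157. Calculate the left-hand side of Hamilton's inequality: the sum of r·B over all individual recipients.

r to a full sibling = 0.5 (full sibs share both parents — two paths of length 2: r = 2·(1/2)^2 = 1/2).
r to a half-sibling = 0.25 (half-sibs share one parent — one path of length 2: r = (1/2)^2 = 1/4).
r to a first cousin = 0.125 (first cousins share one grandparent pair — two paths of length 4: r = 2·(1/2)^4 = 1/8).
Summing one r·B term per recipient: 3·0.5·0.498 + 1·0.25·0.117 + 3·0.125·0.157 = 0.835125.

0.835125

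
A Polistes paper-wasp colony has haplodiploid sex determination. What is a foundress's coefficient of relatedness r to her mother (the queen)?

0.5

One meiotic link between diploid queen and diploid daughter: r = 1/2.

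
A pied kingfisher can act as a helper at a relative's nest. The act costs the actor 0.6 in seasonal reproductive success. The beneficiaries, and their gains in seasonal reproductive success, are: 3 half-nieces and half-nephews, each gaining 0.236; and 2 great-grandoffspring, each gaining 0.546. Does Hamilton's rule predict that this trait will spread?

Hamilton's rule: the trait is favored when the sum of r·B over every recipient exceeds the actor's cost C.
r to a half-niece or half-nephew = 0.125 (half-aunt/uncle↔niece/nephew: one path of length 3: r = (1/2)^3 = 1/8).
r to a great-grandoffspring = 1/8 (three parent–offspring links: r = (1/2)^3 = 1/8).
Summing one r·B term per recipient: 3·0.125·0.236 + 2·0.125·0.546 = 0.225.
0.225 < 0.6: the indirect benefit is less than the cost.

No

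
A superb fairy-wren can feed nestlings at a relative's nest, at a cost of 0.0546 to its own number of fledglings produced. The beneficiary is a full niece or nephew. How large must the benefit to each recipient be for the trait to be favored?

0.2184

r to a full niece or nephew = 1/4 (full aunt/uncle↔niece/nephew: two paths of length 3 through the shared grandparent pair: r = 2·(1/2)^3 = 1/4).
Hamilton's rule with n recipients of equal r: n·r·B > C, so B > C/(n·r) = 0.0546/(1·0.25) = 0.2184.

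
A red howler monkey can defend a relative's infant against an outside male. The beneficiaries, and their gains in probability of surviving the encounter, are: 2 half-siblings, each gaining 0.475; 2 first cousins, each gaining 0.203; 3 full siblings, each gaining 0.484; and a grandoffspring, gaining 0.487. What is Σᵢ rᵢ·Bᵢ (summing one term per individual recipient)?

1.136

r to a half-sibling = 1/4 (half-sibs share one parent — one path of length 2: r = (1/2)^2 = 1/4).
r to a first cousin = 0.125 (first cousins share one grandparent pair — two paths of length 4: r = 2·(1/2)^4 = 1/8).
r to a full sibling = 1/2 (full sibs share both parents — two paths of length 2: r = 2·(1/2)^2 = 1/2).
r to a grandoffspring = 1/4 (two parent–offspring links: r = (1/2)^2 = 1/4).
Summing one r·B term per recipient: 2·0.25·0.475 + 2·0.125·0.203 + 3·0.5·0.484 + 1·0.25·0.487 = 1.136.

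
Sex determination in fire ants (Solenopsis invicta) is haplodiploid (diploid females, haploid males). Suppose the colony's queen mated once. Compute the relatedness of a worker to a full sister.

0.75

Haplodiploid full sisters inherit their father's entire haploid genome identically (contributing 1/2) and on average half of their mother's contribution (1/2 · 1/2 = 1/4); r = 1/2 + 1/4 = 3/4.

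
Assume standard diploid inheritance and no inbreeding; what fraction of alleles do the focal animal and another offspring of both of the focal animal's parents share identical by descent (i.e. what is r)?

Each parent–offspring link contributes a factor of 1/2, and independent paths through distinct common ancestors add.
Full sibs share both parents — two paths of length 2: r = 2·(1/2)^2 = 1/2.

0.5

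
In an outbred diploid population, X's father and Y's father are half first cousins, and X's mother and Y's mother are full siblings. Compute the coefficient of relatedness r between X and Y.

Relatedness sums over independent paths through distinct common ancestors.
X and Y are related in two ways: half second cousins through their fathers (r = 1/64) and first cousins through their mothers (r = 1/8).
r = 1/64 + 1/8 = 9/64 = 0.140625.

0.140625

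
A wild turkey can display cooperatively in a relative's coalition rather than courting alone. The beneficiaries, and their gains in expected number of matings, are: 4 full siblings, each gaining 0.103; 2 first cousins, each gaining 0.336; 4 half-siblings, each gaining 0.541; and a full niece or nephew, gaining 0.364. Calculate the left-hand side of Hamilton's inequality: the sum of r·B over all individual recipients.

0.922

r to a full sibling = 0.5 (full sibs share both parents — two paths of length 2: r = 2·(1/2)^2 = 1/2).
r to a first cousin = 0.125 (first cousins share one grandparent pair — two paths of length 4: r = 2·(1/2)^4 = 1/8).
r to a half-sibling = 1/4 (half-sibs share one parent — one path of length 2: r = (1/2)^2 = 1/4).
r to a full niece or nephew = 1/4 (full aunt/uncle↔niece/nephew: two paths of length 3 through the shared grandparent pair: r = 2·(1/2)^3 = 1/4).
Summing one r·B term per recipient: 4·0.5·0.103 + 2·0.125·0.336 + 4·0.25·0.541 + 1·0.25·0.364 = 0.922.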